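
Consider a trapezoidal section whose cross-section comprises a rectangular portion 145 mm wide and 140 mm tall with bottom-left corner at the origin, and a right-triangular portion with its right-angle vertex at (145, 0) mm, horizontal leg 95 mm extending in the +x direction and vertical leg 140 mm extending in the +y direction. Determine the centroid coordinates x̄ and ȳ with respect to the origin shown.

x̄ = 98.20 mm, ȳ = 64.24 mm

rectangular portion: A = 145 × 140 = 20300.00, centroid at (72.50, 70.00).
triangular portion: A = ½·95·140 = 6650.00, centroid at (176.67, 46.67).
ΣA = 26950.00 mm²
ΣAx̄ = (20300.00)(72.50) + (6650.00)(176.67) = 2646583.33 mm³
ΣAȳ = (20300.00)(70.00) + (6650.00)(46.67) = 1731333.33 mm³
x̄ = 2646583.33 / 26950.00 = 98.20 mm
ȳ = 1731333.33 / 26950.00 = 64.24 mm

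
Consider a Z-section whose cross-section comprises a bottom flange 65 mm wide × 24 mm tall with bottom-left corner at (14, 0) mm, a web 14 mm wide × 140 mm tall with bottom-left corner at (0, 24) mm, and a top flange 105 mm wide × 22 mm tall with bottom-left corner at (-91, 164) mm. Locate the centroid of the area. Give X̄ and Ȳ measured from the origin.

bottom flange: A = 65 × 24 = 1560.00, centroid at (46.50, 12.00).
web: A = 14 × 140 = 1960.00, centroid at (7.00, 94.00).
top flange: A = 105 × 22 = 2310.00, centroid at (-38.50, 175.00).
ΣA = 5830.00 mm²
ΣAX̄ = (1560.00)(46.50) + (1960.00)(7.00) + (2310.00)(-38.50) = -2675.00 mm³
ΣAȲ = (1560.00)(12.00) + (1960.00)(94.00) + (2310.00)(175.00) = 607210.00 mm³
X̄ = -2675.00 / 5830.00 = -0.46 mm
Ȳ = 607210.00 / 5830.00 = 104.15 mm

X̄ = -0.46 mm, Ȳ = 104.15 mm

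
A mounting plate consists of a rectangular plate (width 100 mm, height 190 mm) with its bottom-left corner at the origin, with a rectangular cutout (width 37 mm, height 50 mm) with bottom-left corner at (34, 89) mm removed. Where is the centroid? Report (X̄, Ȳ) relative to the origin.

Part | A | x̄ᵢ | ȳᵢ | A·x̄ᵢ | A·ȳᵢ
plate | 19000.00 | 50.00 | 95.00 | 950000.00 | 1805000.00
hole | -1850.00 | 52.50 | 114.00 | -97125.00 | -210900.00
Σ | 17150.00 |  |  | 852875.00 | 1594100.00
X̄ = 852875.00 / 17150.00 = 49.73 mm
Ȳ = 1594100.00 / 17150.00 = 92.95 mm

X̄ = 49.73 mm, Ȳ = 92.95 mm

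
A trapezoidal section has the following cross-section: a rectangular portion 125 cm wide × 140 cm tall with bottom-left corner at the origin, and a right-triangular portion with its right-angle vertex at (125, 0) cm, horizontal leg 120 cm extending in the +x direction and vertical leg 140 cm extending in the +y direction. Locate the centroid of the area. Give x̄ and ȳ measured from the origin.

x̄ = 95.74 cm, ȳ = 62.43 cm

rectangular portion: A = 125 × 140 = 17500.00, centroid at (62.50, 70.00).
triangular portion: A = ½·120·140 = 8400.00, centroid at (165.00, 46.67).
ΣA = 25900.00 cm², ΣAx̄ = 2479750.00 cm³, ΣAȳ = 1617000.00 cm³.
x̄ = 2479750.00/25900.00 = 95.74 cm; ȳ = 1617000.00/25900.00 = 62.43 cm.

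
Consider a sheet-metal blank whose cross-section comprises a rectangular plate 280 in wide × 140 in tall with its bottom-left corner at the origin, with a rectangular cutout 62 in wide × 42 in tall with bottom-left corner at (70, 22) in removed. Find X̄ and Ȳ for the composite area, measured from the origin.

plate: A = 280 × 140 = 39200.00, centroid at (140.00, 70.00).
hole: A = −(62 × 42) = -2604.00, centroid at (101.00, 43.00).
ΣA = 36596.00 in²
ΣAX̄ = (39200.00)(140.00) + (-2604.00)(101.00) = 5224996.00 in³
ΣAȲ = (39200.00)(70.00) + (-2604.00)(43.00) = 2632028.00 in³
X̄ = 5224996.00 / 36596.00 = 142.78 in
Ȳ = 2632028.00 / 36596.00 = 71.92 in

X̄ = 142.78 in, Ȳ = 71.92 in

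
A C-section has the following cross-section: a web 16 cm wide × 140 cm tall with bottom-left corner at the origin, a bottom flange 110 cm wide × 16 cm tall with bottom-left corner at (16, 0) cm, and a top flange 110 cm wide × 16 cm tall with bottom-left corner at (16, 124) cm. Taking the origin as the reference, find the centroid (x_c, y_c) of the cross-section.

Part | A | x̄ᵢ | ȳᵢ | A·x̄ᵢ | A·ȳᵢ
web | 2240.00 | 8.00 | 70.00 | 17920.00 | 156800.00
bottom flange | 1760.00 | 71.00 | 8.00 | 124960.00 | 14080.00
top flange | 1760.00 | 71.00 | 132.00 | 124960.00 | 232320.00
Σ | 5760.00 |  |  | 267840.00 | 403200.00
x_c = 267840.00 / 5760.00 = 46.50 cm
y_c = 403200.00 / 5760.00 = 70.00 cm

x_c = 46.50 cm, y_c = 70.00 cm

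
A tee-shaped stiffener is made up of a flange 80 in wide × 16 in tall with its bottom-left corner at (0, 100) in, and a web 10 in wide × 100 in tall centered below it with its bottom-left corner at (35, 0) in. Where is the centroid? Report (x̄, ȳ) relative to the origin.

x̄ = 40.00 in, ȳ = 82.56 in

web: A = 10 × 100 = 1000.00, centroid at (40.00, 50.00).
flange: A = 80 × 16 = 1280.00, centroid at (40.00, 108.00).
ΣA = 2280.00 in², ΣAx̄ = 91200.00 in³, ΣAȳ = 188240.00 in³.
x̄ = 91200.00/2280.00 = 40.00 in; ȳ = 188240.00/2280.00 = 82.56 in.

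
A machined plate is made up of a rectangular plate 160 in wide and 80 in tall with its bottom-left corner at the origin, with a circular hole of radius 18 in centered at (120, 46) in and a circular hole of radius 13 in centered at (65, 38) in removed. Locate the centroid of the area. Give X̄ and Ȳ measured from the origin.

Part | A | x̄ᵢ | ȳᵢ | A·x̄ᵢ | A·ȳᵢ
plate | 12800.00 | 80.00 | 40.00 | 1024000.00 | 512000.00
hole 1 | -1017.88 | 120.00 | 46.00 | -122145.12 | -46822.30
hole 2 | -530.93 | 65.00 | 38.00 | -34510.40 | -20175.31
Σ | 11251.19 |  |  | 867344.48 | 445002.40
X̄ = 867344.48 / 11251.19 = 77.09 in
Ȳ = 445002.40 / 11251.19 = 39.55 in

X̄ = 77.09 in, Ȳ = 39.55 in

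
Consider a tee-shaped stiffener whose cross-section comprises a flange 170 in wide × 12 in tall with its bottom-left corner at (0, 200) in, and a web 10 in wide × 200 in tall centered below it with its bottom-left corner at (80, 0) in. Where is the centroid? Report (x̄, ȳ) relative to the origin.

web: A = 10 × 200 = 2000.00, centroid at (85.00, 100.00).
flange: A = 170 × 12 = 2040.00, centroid at (85.00, 206.00).
ΣA = 4040.00 in²
ΣAx̄ = (2000.00)(85.00) + (2040.00)(85.00) = 343400.00 in³
ΣAȳ = (2000.00)(100.00) + (2040.00)(206.00) = 620240.00 in³
x̄ = 343400.00 / 4040.00 = 85.00 in
ȳ = 620240.00 / 4040.00 = 153.52 in

x̄ = 85.00 in, ȳ = 153.52 in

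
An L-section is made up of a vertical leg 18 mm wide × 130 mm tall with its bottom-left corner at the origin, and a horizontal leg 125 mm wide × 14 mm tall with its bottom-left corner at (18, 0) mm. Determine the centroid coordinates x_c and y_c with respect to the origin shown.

x_c = 39.59 mm, y_c = 40.18 mm

Part | A | x̄ᵢ | ȳᵢ | A·x̄ᵢ | A·ȳᵢ
vertical leg | 2340.00 | 9.00 | 65.00 | 21060.00 | 152100.00
horizontal leg | 1750.00 | 80.50 | 7.00 | 140875.00 | 12250.00
Σ | 4090.00 |  |  | 161935.00 | 164350.00
x_c = 161935.00 / 4090.00 = 39.59 mm
y_c = 164350.00 / 4090.00 = 40.18 mm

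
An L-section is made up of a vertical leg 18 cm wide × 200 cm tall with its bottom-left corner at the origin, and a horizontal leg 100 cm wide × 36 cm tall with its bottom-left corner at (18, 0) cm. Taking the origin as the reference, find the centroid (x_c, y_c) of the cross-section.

x_c = 38.50 cm, y_c = 59.00 cm

vertical leg: A = 18 × 200 = 3600.00, centroid at (9.00, 100.00).
horizontal leg: A = 100 × 36 = 3600.00, centroid at (68.00, 18.00).
ΣA = 7200.00 cm²
ΣAx_c = (3600.00)(9.00) + (3600.00)(68.00) = 277200.00 cm³
ΣAy_c = (3600.00)(100.00) + (3600.00)(18.00) = 424800.00 cm³
x_c = 277200.00 / 7200.00 = 38.50 cm
y_c = 424800.00 / 7200.00 = 59.00 cm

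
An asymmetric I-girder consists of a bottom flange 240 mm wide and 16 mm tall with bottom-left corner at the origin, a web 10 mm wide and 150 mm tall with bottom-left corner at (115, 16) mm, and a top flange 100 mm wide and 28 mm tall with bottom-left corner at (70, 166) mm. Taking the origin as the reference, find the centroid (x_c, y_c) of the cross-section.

Part | A | x̄ᵢ | ȳᵢ | A·x̄ᵢ | A·ȳᵢ
bottom flange | 3840.00 | 120.00 | 8.00 | 460800.00 | 30720.00
web | 1500.00 | 120.00 | 91.00 | 180000.00 | 136500.00
top flange | 2800.00 | 120.00 | 180.00 | 336000.00 | 504000.00
Σ | 8140.00 |  |  | 976800.00 | 671220.00
x_c = 976800.00 / 8140.00 = 120.00 mm
y_c = 671220.00 / 8140.00 = 82.46 mm

x_c = 120.00 mm, y_c = 82.46 mm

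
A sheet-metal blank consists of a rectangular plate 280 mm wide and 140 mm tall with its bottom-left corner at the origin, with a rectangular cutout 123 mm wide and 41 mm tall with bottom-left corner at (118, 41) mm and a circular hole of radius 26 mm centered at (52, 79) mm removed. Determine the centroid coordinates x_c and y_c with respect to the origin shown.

Part | A | x̄ᵢ | ȳᵢ | A·x̄ᵢ | A·ȳᵢ
plate | 39200.00 | 140.00 | 70.00 | 5488000.00 | 2744000.00
hole 1 | -5043.00 | 179.50 | 61.50 | -905218.50 | -310144.50
hole 2 | -2123.72 | 52.00 | 79.00 | -110433.26 | -167773.61
Σ | 32033.28 |  |  | 4472348.24 | 2266081.89
x_c = 4472348.24 / 32033.28 = 139.62 mm
y_c = 2266081.89 / 32033.28 = 70.74 mm

x_c = 139.62 mm, y_c = 70.74 mm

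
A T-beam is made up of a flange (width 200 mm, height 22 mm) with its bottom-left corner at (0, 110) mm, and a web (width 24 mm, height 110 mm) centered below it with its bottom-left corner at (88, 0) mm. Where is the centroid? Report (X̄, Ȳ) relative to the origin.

web: A = 24 × 110 = 2640.00, centroid at (100.00, 55.00).
flange: A = 200 × 22 = 4400.00, centroid at (100.00, 121.00).
ΣA = 7040.00 mm²
ΣAX̄ = (2640.00)(100.00) + (4400.00)(100.00) = 704000.00 mm³
ΣAȲ = (2640.00)(55.00) + (4400.00)(121.00) = 677600.00 mm³
X̄ = 704000.00 / 7040.00 = 100.00 mm
Ȳ = 677600.00 / 7040.00 = 96.25 mm

X̄ = 100.00 mm, Ȳ = 96.25 mm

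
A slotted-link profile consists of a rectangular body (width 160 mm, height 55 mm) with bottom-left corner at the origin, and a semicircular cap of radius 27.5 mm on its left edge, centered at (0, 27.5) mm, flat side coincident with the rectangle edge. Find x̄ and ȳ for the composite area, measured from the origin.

rectangular body: A = 160 × 55 = 8800.00, centroid at (80.00, 27.50).
semicircular end: A = ½π·27.5² = 1187.91, centroid at (-11.67, 27.50).
ΣA = 9987.91 mm², ΣAx̄ = 690135.42 mm³, ΣAȳ = 274667.65 mm³.
x̄ = 690135.42/9987.91 = 69.10 mm; ȳ = 274667.65/9987.91 = 27.50 mm.

x̄ = 69.10 mm, ȳ = 27.50 mm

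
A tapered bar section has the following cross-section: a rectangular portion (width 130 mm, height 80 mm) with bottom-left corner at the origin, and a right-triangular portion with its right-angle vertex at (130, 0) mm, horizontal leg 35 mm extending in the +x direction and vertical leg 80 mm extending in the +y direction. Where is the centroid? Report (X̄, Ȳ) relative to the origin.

Part | A | x̄ᵢ | ȳᵢ | A·x̄ᵢ | A·ȳᵢ
rectangular portion | 10400.00 | 65.00 | 40.00 | 676000.00 | 416000.00
triangular portion | 1400.00 | 141.67 | 26.67 | 198333.33 | 37333.33
Σ | 11800.00 |  |  | 874333.33 | 453333.33
X̄ = 874333.33 / 11800.00 = 74.10 mm
Ȳ = 453333.33 / 11800.00 = 38.42 mm

X̄ = 74.10 mm, Ȳ = 38.42 mm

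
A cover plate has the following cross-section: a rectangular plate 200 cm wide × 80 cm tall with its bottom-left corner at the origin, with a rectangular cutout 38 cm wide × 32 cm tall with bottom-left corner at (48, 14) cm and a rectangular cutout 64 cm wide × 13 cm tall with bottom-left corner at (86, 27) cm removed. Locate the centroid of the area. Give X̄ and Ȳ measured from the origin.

plate: A = 200 × 80 = 16000.00, centroid at (100.00, 40.00).
hole 1: A = −(38 × 32) = -1216.00, centroid at (67.00, 30.00).
hole 2: A = −(64 × 13) = -832.00, centroid at (118.00, 33.50).
ΣA = 13952.00 cm²
ΣAX̄ = (16000.00)(100.00) + (-1216.00)(67.00) + (-832.00)(118.00) = 1420352.00 cm³
ΣAȲ = (16000.00)(40.00) + (-1216.00)(30.00) + (-832.00)(33.50) = 575648.00 cm³
X̄ = 1420352.00 / 13952.00 = 101.80 cm
Ȳ = 575648.00 / 13952.00 = 41.26 cm

X̄ = 101.80 cm, Ȳ = 41.26 cm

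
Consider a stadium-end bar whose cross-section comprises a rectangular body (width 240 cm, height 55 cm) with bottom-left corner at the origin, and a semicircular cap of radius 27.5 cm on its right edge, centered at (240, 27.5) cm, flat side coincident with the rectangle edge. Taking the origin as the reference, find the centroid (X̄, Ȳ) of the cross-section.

X̄ = 130.87 cm, Ȳ = 27.50 cm

rectangular body: A = 240 × 55 = 13200.00, centroid at (120.00, 27.50).
semicircular end: A = ½π·27.5² = 1187.91, centroid at (251.67, 27.50).
ΣA = 14387.91 cm², ΣAX̄ = 1882964.12 cm³, ΣAȲ = 395667.65 cm³.
X̄ = 1882964.12/14387.91 = 130.87 cm; Ȳ = 395667.65/14387.91 = 27.50 cm.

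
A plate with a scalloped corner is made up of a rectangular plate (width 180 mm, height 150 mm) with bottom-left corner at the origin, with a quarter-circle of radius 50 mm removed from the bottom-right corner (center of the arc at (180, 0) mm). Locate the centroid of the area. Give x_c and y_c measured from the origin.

plate: A = 180 × 150 = 27000.00, centroid at (90.00, 75.00).
removed quarter-circle: A = −¼π·50² = -1963.50, centroid at (158.78, 21.22).
ΣA = 25036.50 mm², ΣAx_c = 2118237.49 mm³, ΣAy_c = 1983333.33 mm³.
x_c = 2118237.49/25036.50 = 84.61 mm; y_c = 1983333.33/25036.50 = 79.22 mm.

x_c = 84.61 mm, y_c = 79.22 mm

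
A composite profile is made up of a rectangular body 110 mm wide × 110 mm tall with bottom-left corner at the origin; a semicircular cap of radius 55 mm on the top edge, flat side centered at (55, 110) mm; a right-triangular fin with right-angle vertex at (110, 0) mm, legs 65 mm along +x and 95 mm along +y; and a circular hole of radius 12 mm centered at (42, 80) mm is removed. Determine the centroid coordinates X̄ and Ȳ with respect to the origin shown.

X̄ = 67.45 mm, Ȳ = 69.83 mm

rectangular body: A = 110 × 110 = 12100.00, centroid at (55.00, 55.00).
semicircular top: A = ½π·55² = 4751.66, centroid at (55.00, 133.34).
triangular fin: A = ½·65·95 = 3087.50, centroid at (131.67, 31.67).
hole: A = −π·12² = -452.39, centroid at (42.00, 80.00).
ΣA = 19486.77 mm², ΣAX̄ = 1314361.72 mm³, ΣAȲ = 1360678.83 mm³.
X̄ = 1314361.72/19486.77 = 67.45 mm; Ȳ = 1360678.83/19486.77 = 69.83 mm.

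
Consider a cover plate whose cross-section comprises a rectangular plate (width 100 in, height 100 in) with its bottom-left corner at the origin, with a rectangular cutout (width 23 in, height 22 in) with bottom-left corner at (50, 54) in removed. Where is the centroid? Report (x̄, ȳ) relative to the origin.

x̄ = 49.39 in, ȳ = 49.20 in

Part | A | x̄ᵢ | ȳᵢ | A·x̄ᵢ | A·ȳᵢ
plate | 10000.00 | 50.00 | 50.00 | 500000.00 | 500000.00
hole | -506.00 | 61.50 | 65.00 | -31119.00 | -32890.00
Σ | 9494.00 |  |  | 468881.00 | 467110.00
x̄ = 468881.00 / 9494.00 = 49.39 in
ȳ = 467110.00 / 9494.00 = 49.20 in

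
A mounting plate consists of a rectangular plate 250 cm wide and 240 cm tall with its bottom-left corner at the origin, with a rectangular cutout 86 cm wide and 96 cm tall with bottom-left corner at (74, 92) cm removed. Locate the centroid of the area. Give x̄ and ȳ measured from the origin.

Part | A | x̄ᵢ | ȳᵢ | A·x̄ᵢ | A·ȳᵢ
plate | 60000.00 | 125.00 | 120.00 | 7500000.00 | 7200000.00
hole | -8256.00 | 117.00 | 140.00 | -965952.00 | -1155840.00
Σ | 51744.00 |  |  | 6534048.00 | 6044160.00
x̄ = 6534048.00 / 51744.00 = 126.28 cm
ȳ = 6044160.00 / 51744.00 = 116.81 cm

x̄ = 126.28 cm, ȳ = 116.81 cm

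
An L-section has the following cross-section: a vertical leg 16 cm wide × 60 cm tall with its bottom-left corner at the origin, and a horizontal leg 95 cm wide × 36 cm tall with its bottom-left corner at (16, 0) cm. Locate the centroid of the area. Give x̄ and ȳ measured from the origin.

Part | A | x̄ᵢ | ȳᵢ | A·x̄ᵢ | A·ȳᵢ
vertical leg | 960.00 | 8.00 | 30.00 | 7680.00 | 28800.00
horizontal leg | 3420.00 | 63.50 | 18.00 | 217170.00 | 61560.00
Σ | 4380.00 |  |  | 224850.00 | 90360.00
x̄ = 224850.00 / 4380.00 = 51.34 cm
ȳ = 90360.00 / 4380.00 = 20.63 cm

x̄ = 51.34 cm, ȳ = 20.63 cm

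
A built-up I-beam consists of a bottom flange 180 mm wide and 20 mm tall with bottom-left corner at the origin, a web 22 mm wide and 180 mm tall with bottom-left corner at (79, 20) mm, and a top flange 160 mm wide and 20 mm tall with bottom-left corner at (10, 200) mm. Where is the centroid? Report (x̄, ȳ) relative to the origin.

Part | A | x̄ᵢ | ȳᵢ | A·x̄ᵢ | A·ȳᵢ
bottom flange | 3600.00 | 90.00 | 10.00 | 324000.00 | 36000.00
web | 3960.00 | 90.00 | 110.00 | 356400.00 | 435600.00
top flange | 3200.00 | 90.00 | 210.00 | 288000.00 | 672000.00
Σ | 10760.00 |  |  | 968400.00 | 1143600.00
x̄ = 968400.00 / 10760.00 = 90.00 mm
ȳ = 1143600.00 / 10760.00 = 106.28 mm

x̄ = 90.00 mm, ȳ = 106.28 mm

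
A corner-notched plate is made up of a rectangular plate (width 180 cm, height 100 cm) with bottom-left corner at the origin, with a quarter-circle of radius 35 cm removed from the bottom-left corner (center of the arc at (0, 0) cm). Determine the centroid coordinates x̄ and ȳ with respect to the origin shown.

plate: A = 180 × 100 = 18000.00, centroid at (90.00, 50.00).
removed quarter-circle: A = −¼π·35² = -962.11, centroid at (14.85, 14.85).
ΣA = 17037.89 cm², ΣAx̄ = 1605708.33 cm³, ΣAȳ = 885708.33 cm³.
x̄ = 1605708.33/17037.89 = 94.24 cm; ȳ = 885708.33/17037.89 = 51.98 cm.

x̄ = 94.24 cm, ȳ = 51.98 cm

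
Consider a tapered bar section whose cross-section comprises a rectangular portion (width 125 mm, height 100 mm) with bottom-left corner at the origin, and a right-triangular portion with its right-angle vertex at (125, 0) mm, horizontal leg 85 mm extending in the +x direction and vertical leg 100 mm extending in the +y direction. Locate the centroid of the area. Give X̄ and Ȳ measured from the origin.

X̄ = 85.55 mm, Ȳ = 45.77 mm

rectangular portion: A = 125 × 100 = 12500.00, centroid at (62.50, 50.00).
triangular portion: A = ½·85·100 = 4250.00, centroid at (153.33, 33.33).
ΣA = 16750.00 mm², ΣAX̄ = 1432916.67 mm³, ΣAȲ = 766666.67 mm³.
X̄ = 1432916.67/16750.00 = 85.55 mm; Ȳ = 766666.67/16750.00 = 45.77 mm.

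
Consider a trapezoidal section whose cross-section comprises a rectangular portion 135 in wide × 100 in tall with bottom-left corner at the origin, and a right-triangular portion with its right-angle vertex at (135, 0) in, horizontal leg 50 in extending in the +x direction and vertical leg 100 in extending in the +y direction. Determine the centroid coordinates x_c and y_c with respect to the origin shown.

x_c = 80.65 in, y_c = 47.40 in

rectangular portion: A = 135 × 100 = 13500.00, centroid at (67.50, 50.00).
triangular portion: A = ½·50·100 = 2500.00, centroid at (151.67, 33.33).
ΣA = 16000.00 in², ΣAx_c = 1290416.67 in³, ΣAy_c = 758333.33 in³.
x_c = 1290416.67/16000.00 = 80.65 in; y_c = 758333.33/16000.00 = 47.40 in.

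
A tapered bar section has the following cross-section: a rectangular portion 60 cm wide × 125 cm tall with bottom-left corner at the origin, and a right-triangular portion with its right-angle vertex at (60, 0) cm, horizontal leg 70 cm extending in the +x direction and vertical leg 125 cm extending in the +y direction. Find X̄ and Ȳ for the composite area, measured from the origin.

X̄ = 49.65 cm, Ȳ = 54.82 cm

Part | A | x̄ᵢ | ȳᵢ | A·x̄ᵢ | A·ȳᵢ
rectangular portion | 7500.00 | 30.00 | 62.50 | 225000.00 | 468750.00
triangular portion | 4375.00 | 83.33 | 41.67 | 364583.33 | 182291.67
Σ | 11875.00 |  |  | 589583.33 | 651041.67
X̄ = 589583.33 / 11875.00 = 49.65 cm
Ȳ = 651041.67 / 11875.00 = 54.82 cm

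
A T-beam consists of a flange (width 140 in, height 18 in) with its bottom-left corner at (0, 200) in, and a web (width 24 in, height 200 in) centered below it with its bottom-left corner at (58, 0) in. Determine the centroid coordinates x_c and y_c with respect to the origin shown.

Part | A | x̄ᵢ | ȳᵢ | A·x̄ᵢ | A·ȳᵢ
web | 4800.00 | 70.00 | 100.00 | 336000.00 | 480000.00
flange | 2520.00 | 70.00 | 209.00 | 176400.00 | 526680.00
Σ | 7320.00 |  |  | 512400.00 | 1006680.00
x_c = 512400.00 / 7320.00 = 70.00 in
y_c = 1006680.00 / 7320.00 = 137.52 in

x_c = 70.00 in, y_c = 137.52 in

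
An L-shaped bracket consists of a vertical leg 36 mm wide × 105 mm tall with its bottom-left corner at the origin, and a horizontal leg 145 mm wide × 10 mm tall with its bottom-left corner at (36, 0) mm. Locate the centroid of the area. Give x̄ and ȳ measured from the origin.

x̄ = 43.09 mm, ȳ = 39.33 mm

vertical leg: A = 36 × 105 = 3780.00, centroid at (18.00, 52.50).
horizontal leg: A = 145 × 10 = 1450.00, centroid at (108.50, 5.00).
ΣA = 5230.00 mm²
ΣAx̄ = (3780.00)(18.00) + (1450.00)(108.50) = 225365.00 mm³
ΣAȳ = (3780.00)(52.50) + (1450.00)(5.00) = 205700.00 mm³
x̄ = 225365.00 / 5230.00 = 43.09 mm
ȳ = 205700.00 / 5230.00 = 39.33 mm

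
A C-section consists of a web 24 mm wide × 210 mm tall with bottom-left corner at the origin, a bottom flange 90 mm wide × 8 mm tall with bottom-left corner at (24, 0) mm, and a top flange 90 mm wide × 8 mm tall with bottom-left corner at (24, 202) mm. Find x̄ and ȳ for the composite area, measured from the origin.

Part | A | x̄ᵢ | ȳᵢ | A·x̄ᵢ | A·ȳᵢ
web | 5040.00 | 12.00 | 105.00 | 60480.00 | 529200.00
bottom flange | 720.00 | 69.00 | 4.00 | 49680.00 | 2880.00
top flange | 720.00 | 69.00 | 206.00 | 49680.00 | 148320.00
Σ | 6480.00 |  |  | 159840.00 | 680400.00
x̄ = 159840.00 / 6480.00 = 24.67 mm
ȳ = 680400.00 / 6480.00 = 105.00 mm

x̄ = 24.67 mm, ȳ = 105.00 mm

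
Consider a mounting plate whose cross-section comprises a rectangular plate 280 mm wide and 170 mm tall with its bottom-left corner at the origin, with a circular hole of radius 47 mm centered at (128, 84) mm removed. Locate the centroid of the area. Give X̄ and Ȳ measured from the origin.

X̄ = 142.05 mm, Ȳ = 85.17 mm

Part | A | x̄ᵢ | ȳᵢ | A·x̄ᵢ | A·ȳᵢ
plate | 47600.00 | 140.00 | 85.00 | 6664000.00 | 4046000.00
hole | -6939.78 | 128.00 | 84.00 | -888291.61 | -582941.37
Σ | 40660.22 |  |  | 5775708.39 | 3463058.63
X̄ = 5775708.39 / 40660.22 = 142.05 mm
Ȳ = 3463058.63 / 40660.22 = 85.17 mm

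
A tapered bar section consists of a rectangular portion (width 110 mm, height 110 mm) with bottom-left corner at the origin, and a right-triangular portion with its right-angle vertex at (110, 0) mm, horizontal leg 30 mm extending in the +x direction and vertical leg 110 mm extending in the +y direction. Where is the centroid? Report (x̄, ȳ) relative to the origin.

x̄ = 62.80 mm, ȳ = 52.80 mm

rectangular portion: A = 110 × 110 = 12100.00, centroid at (55.00, 55.00).
triangular portion: A = ½·30·110 = 1650.00, centroid at (120.00, 36.67).
ΣA = 13750.00 mm²
ΣAx̄ = (12100.00)(55.00) + (1650.00)(120.00) = 863500.00 mm³
ΣAȳ = (12100.00)(55.00) + (1650.00)(36.67) = 726000.00 mm³
x̄ = 863500.00 / 13750.00 = 62.80 mm
ȳ = 726000.00 / 13750.00 = 52.80 mm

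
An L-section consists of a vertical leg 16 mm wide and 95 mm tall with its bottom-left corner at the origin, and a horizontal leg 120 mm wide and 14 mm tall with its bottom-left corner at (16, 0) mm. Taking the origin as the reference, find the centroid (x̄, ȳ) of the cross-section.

x̄ = 43.70 mm, ȳ = 26.24 mm

vertical leg: A = 16 × 95 = 1520.00, centroid at (8.00, 47.50).
horizontal leg: A = 120 × 14 = 1680.00, centroid at (76.00, 7.00).
ΣA = 3200.00 mm²
ΣAx̄ = (1520.00)(8.00) + (1680.00)(76.00) = 139840.00 mm³
ΣAȳ = (1520.00)(47.50) + (1680.00)(7.00) = 83960.00 mm³
x̄ = 139840.00 / 3200.00 = 43.70 mm
ȳ = 83960.00 / 3200.00 = 26.24 mm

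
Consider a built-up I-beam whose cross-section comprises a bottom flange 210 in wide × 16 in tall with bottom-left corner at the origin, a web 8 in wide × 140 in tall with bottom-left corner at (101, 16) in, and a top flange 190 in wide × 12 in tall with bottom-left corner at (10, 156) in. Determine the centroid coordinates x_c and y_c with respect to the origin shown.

bottom flange: A = 210 × 16 = 3360.00, centroid at (105.00, 8.00).
web: A = 8 × 140 = 1120.00, centroid at (105.00, 86.00).
top flange: A = 190 × 12 = 2280.00, centroid at (105.00, 162.00).
ΣA = 6760.00 in²
ΣAx_c = (3360.00)(105.00) + (1120.00)(105.00) + (2280.00)(105.00) = 709800.00 in³
ΣAy_c = (3360.00)(8.00) + (1120.00)(86.00) + (2280.00)(162.00) = 492560.00 in³
x_c = 709800.00 / 6760.00 = 105.00 in
y_c = 492560.00 / 6760.00 = 72.86 in

x_c = 105.00 in, y_c = 72.86 in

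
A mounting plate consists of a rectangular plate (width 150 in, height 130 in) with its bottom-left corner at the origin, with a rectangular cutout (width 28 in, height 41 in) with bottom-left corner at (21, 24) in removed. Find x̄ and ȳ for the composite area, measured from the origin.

plate: A = 150 × 130 = 19500.00, centroid at (75.00, 65.00).
hole: A = −(28 × 41) = -1148.00, centroid at (35.00, 44.50).
ΣA = 18352.00 in²
ΣAx̄ = (19500.00)(75.00) + (-1148.00)(35.00) = 1422320.00 in³
ΣAȳ = (19500.00)(65.00) + (-1148.00)(44.50) = 1216414.00 in³
x̄ = 1422320.00 / 18352.00 = 77.50 in
ȳ = 1216414.00 / 18352.00 = 66.28 in

x̄ = 77.50 in, ȳ = 66.28 in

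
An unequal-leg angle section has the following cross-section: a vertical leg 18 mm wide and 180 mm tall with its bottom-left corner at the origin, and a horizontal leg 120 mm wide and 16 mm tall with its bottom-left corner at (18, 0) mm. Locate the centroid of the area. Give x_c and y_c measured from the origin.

x_c = 34.67 mm, y_c = 59.49 mm

vertical leg: A = 18 × 180 = 3240.00, centroid at (9.00, 90.00).
horizontal leg: A = 120 × 16 = 1920.00, centroid at (78.00, 8.00).
ΣA = 5160.00 mm², ΣAx_c = 178920.00 mm³, ΣAy_c = 306960.00 mm³.
x_c = 178920.00/5160.00 = 34.67 mm; y_c = 306960.00/5160.00 = 59.49 mm.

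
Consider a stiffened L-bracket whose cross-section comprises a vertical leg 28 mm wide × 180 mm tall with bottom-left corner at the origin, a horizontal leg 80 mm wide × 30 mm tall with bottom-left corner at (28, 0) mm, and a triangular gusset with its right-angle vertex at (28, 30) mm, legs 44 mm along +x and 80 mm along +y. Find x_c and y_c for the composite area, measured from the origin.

vertical leg: A = 28 × 180 = 5040.00, centroid at (14.00, 90.00).
horizontal leg: A = 80 × 30 = 2400.00, centroid at (68.00, 15.00).
gusset: A = ½·44·80 = 1760.00, centroid at (42.67, 56.67).
ΣA = 9200.00 mm²
ΣAx_c = (5040.00)(14.00) + (2400.00)(68.00) + (1760.00)(42.67) = 308853.33 mm³
ΣAy_c = (5040.00)(90.00) + (2400.00)(15.00) + (1760.00)(56.67) = 589333.33 mm³
x_c = 308853.33 / 9200.00 = 33.57 mm
y_c = 589333.33 / 9200.00 = 64.06 mm

x_c = 33.57 mm, y_c = 64.06 mm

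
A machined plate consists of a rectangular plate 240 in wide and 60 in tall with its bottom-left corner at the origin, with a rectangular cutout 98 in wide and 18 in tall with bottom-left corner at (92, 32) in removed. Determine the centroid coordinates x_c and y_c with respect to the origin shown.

x_c = 117.07 in, y_c = 28.46 in

plate: A = 240 × 60 = 14400.00, centroid at (120.00, 30.00).
hole: A = −(98 × 18) = -1764.00, centroid at (141.00, 41.00).
ΣA = 12636.00 in²
ΣAx_c = (14400.00)(120.00) + (-1764.00)(141.00) = 1479276.00 in³
ΣAy_c = (14400.00)(30.00) + (-1764.00)(41.00) = 359676.00 in³
x_c = 1479276.00 / 12636.00 = 117.07 in
y_c = 359676.00 / 12636.00 = 28.46 in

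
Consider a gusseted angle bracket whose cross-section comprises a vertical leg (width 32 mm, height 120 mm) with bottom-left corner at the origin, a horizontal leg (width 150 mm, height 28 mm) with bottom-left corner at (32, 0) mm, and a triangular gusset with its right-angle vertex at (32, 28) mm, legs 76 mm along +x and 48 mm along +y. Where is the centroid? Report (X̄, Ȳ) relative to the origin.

X̄ = 62.39 mm, Ȳ = 37.45 mm

vertical leg: A = 32 × 120 = 3840.00, centroid at (16.00, 60.00).
horizontal leg: A = 150 × 28 = 4200.00, centroid at (107.00, 14.00).
gusset: A = ½·76·48 = 1824.00, centroid at (57.33, 44.00).
ΣA = 9864.00 mm²
ΣAX̄ = (3840.00)(16.00) + (4200.00)(107.00) + (1824.00)(57.33) = 615416.00 mm³
ΣAȲ = (3840.00)(60.00) + (4200.00)(14.00) + (1824.00)(44.00) = 369456.00 mm³
X̄ = 615416.00 / 9864.00 = 62.39 mm
Ȳ = 369456.00 / 9864.00 = 37.45 mm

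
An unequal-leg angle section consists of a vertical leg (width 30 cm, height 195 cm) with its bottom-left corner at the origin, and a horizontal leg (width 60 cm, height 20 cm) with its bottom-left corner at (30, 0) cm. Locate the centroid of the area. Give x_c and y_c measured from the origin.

vertical leg: A = 30 × 195 = 5850.00, centroid at (15.00, 97.50).
horizontal leg: A = 60 × 20 = 1200.00, centroid at (60.00, 10.00).
ΣA = 7050.00 cm², ΣAx_c = 159750.00 cm³, ΣAy_c = 582375.00 cm³.
x_c = 159750.00/7050.00 = 22.66 cm; y_c = 582375.00/7050.00 = 82.61 cm.

x_c = 22.66 cm, y_c = 82.61 cm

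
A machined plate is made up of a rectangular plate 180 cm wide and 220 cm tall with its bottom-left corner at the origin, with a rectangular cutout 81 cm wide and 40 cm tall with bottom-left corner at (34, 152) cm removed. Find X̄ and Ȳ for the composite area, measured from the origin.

X̄ = 91.38 cm, Ȳ = 104.48 cm

plate: A = 180 × 220 = 39600.00, centroid at (90.00, 110.00).
hole: A = −(81 × 40) = -3240.00, centroid at (74.50, 172.00).
ΣA = 36360.00 cm², ΣAX̄ = 3322620.00 cm³, ΣAȲ = 3798720.00 cm³.
X̄ = 3322620.00/36360.00 = 91.38 cm; Ȳ = 3798720.00/36360.00 = 104.48 cm.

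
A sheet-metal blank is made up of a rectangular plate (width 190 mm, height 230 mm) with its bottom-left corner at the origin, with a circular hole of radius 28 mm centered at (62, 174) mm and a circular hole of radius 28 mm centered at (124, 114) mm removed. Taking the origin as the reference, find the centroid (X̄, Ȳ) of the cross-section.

plate: A = 190 × 230 = 43700.00, centroid at (95.00, 115.00).
hole 1: A = −π·28² = -2463.01, centroid at (62.00, 174.00).
hole 2: A = −π·28² = -2463.01, centroid at (124.00, 114.00).
ΣA = 38773.98 mm², ΣAX̄ = 3693380.39 mm³, ΣAȲ = 4316153.51 mm³.
X̄ = 3693380.39/38773.98 = 95.25 mm; Ȳ = 4316153.51/38773.98 = 111.32 mm.

X̄ = 95.25 mm, Ȳ = 111.32 mm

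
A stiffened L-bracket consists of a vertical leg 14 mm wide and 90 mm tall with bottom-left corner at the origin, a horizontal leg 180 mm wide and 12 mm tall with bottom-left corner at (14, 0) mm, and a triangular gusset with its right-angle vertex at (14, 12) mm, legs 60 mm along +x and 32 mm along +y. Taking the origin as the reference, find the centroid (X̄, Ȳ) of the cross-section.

Part | A | x̄ᵢ | ȳᵢ | A·x̄ᵢ | A·ȳᵢ
vertical leg | 1260.00 | 7.00 | 45.00 | 8820.00 | 56700.00
horizontal leg | 2160.00 | 104.00 | 6.00 | 224640.00 | 12960.00
gusset | 960.00 | 34.00 | 22.67 | 32640.00 | 21760.00
Σ | 4380.00 |  |  | 266100.00 | 91420.00
X̄ = 266100.00 / 4380.00 = 60.75 mm
Ȳ = 91420.00 / 4380.00 = 20.87 mm

X̄ = 60.75 mm, Ȳ = 20.87 mm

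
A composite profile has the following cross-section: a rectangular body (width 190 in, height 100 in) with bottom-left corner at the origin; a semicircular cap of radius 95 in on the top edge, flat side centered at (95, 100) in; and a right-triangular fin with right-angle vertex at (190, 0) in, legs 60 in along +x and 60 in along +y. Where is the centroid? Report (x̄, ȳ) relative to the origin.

x̄ = 100.92 in, ȳ = 85.06 in

rectangular body: A = 190 × 100 = 19000.00, centroid at (95.00, 50.00).
semicircular top: A = ½π·95² = 14176.44, centroid at (95.00, 140.32).
triangular fin: A = ½·60·60 = 1800.00, centroid at (210.00, 20.00).
ΣA = 34976.44 in²
ΣAx̄ = (19000.00)(95.00) + (14176.44)(95.00) + (1800.00)(210.00) = 3529761.50 in³
ΣAȳ = (19000.00)(50.00) + (14176.44)(140.32) + (1800.00)(20.00) = 2975227.02 in³
x̄ = 3529761.50 / 34976.44 = 100.92 in
ȳ = 2975227.02 / 34976.44 = 85.06 in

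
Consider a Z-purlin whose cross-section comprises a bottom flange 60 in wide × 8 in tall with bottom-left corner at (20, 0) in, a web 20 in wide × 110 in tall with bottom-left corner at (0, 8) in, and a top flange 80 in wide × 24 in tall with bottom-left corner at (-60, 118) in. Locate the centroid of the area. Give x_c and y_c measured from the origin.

x_c = 1.65 in, y_c = 84.81 in

bottom flange: A = 60 × 8 = 480.00, centroid at (50.00, 4.00).
web: A = 20 × 110 = 2200.00, centroid at (10.00, 63.00).
top flange: A = 80 × 24 = 1920.00, centroid at (-20.00, 130.00).
ΣA = 4600.00 in², ΣAx_c = 7600.00 in³, ΣAy_c = 390120.00 in³.
x_c = 7600.00/4600.00 = 1.65 in; y_c = 390120.00/4600.00 = 84.81 in.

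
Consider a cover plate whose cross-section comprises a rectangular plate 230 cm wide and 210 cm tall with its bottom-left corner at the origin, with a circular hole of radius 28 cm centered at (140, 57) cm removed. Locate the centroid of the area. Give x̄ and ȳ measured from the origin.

x̄ = 113.66 cm, ȳ = 107.58 cm

Part | A | x̄ᵢ | ȳᵢ | A·x̄ᵢ | A·ȳᵢ
plate | 48300.00 | 115.00 | 105.00 | 5554500.00 | 5071500.00
hole | -2463.01 | 140.00 | 57.00 | -344821.21 | -140391.49
Σ | 45836.99 |  |  | 5209678.79 | 4931108.51
x̄ = 5209678.79 / 45836.99 = 113.66 cm
ȳ = 4931108.51 / 45836.99 = 107.58 cm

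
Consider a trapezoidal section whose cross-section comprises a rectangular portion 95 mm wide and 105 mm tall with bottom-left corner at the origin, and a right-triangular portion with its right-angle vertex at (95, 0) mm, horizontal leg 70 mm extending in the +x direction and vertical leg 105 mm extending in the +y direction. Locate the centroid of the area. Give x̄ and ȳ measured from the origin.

rectangular portion: A = 95 × 105 = 9975.00, centroid at (47.50, 52.50).
triangular portion: A = ½·70·105 = 3675.00, centroid at (118.33, 35.00).
ΣA = 13650.00 mm², ΣAx̄ = 908687.50 mm³, ΣAȳ = 652312.50 mm³.
x̄ = 908687.50/13650.00 = 66.57 mm; ȳ = 652312.50/13650.00 = 47.79 mm.

x̄ = 66.57 mm, ȳ = 47.79 mm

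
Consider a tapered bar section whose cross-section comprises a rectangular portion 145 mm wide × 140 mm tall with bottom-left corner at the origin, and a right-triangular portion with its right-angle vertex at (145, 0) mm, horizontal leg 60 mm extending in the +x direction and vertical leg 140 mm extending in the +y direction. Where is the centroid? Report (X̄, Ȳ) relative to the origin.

rectangular portion: A = 145 × 140 = 20300.00, centroid at (72.50, 70.00).
triangular portion: A = ½·60·140 = 4200.00, centroid at (165.00, 46.67).
ΣA = 24500.00 mm², ΣAX̄ = 2164750.00 mm³, ΣAȲ = 1617000.00 mm³.
X̄ = 2164750.00/24500.00 = 88.36 mm; Ȳ = 1617000.00/24500.00 = 66.00 mm.

X̄ = 88.36 mm, Ȳ = 66.00 mm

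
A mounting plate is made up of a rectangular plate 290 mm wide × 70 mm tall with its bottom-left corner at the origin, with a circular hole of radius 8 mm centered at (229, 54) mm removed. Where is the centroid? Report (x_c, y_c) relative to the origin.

x_c = 144.16 mm, y_c = 34.81 mm

plate: A = 290 × 70 = 20300.00, centroid at (145.00, 35.00).
hole: A = −π·8² = -201.06, centroid at (229.00, 54.00).
ΣA = 20098.94 mm²
ΣAx_c = (20300.00)(145.00) + (-201.06)(229.00) = 2897456.82 mm³
ΣAy_c = (20300.00)(35.00) + (-201.06)(54.00) = 699642.66 mm³
x_c = 2897456.82 / 20098.94 = 144.16 mm
y_c = 699642.66 / 20098.94 = 34.81 mm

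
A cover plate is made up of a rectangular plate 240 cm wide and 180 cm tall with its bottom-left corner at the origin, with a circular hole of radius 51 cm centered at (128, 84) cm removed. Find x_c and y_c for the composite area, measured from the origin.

Part | A | x̄ᵢ | ȳᵢ | A·x̄ᵢ | A·ȳᵢ
plate | 43200.00 | 120.00 | 90.00 | 5184000.00 | 3888000.00
hole | -8171.28 | 128.00 | 84.00 | -1045924.16 | -686387.73
Σ | 35028.72 |  |  | 4138075.84 | 3201612.27
x_c = 4138075.84 / 35028.72 = 118.13 cm
y_c = 3201612.27 / 35028.72 = 91.40 cm

x_c = 118.13 cm, y_c = 91.40 cm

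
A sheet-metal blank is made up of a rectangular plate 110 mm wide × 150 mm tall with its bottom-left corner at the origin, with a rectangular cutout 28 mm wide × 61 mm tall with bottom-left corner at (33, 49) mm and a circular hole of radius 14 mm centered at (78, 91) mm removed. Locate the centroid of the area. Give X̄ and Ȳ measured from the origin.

X̄ = 54.96 mm, Ȳ = 73.76 mm

plate: A = 110 × 150 = 16500.00, centroid at (55.00, 75.00).
hole 1: A = −(28 × 61) = -1708.00, centroid at (47.00, 79.50).
hole 2: A = −π·14² = -615.75, centroid at (78.00, 91.00).
ΣA = 14176.25 mm²
ΣAX̄ = (16500.00)(55.00) + (-1708.00)(47.00) + (-615.75)(78.00) = 779195.33 mm³
ΣAȲ = (16500.00)(75.00) + (-1708.00)(79.50) + (-615.75)(91.00) = 1045680.55 mm³
X̄ = 779195.33 / 14176.25 = 54.96 mm
Ȳ = 1045680.55 / 14176.25 = 73.76 mm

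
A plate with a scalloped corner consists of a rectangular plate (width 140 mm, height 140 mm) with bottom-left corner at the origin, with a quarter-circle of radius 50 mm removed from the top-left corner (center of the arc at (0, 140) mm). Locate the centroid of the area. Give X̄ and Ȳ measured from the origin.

X̄ = 75.43 mm, Ȳ = 64.57 mm

plate: A = 140 × 140 = 19600.00, centroid at (70.00, 70.00).
removed quarter-circle: A = −¼π·50² = -1963.50, centroid at (21.22, 118.78).
ΣA = 17636.50 mm²
ΣAX̄ = (19600.00)(70.00) + (-1963.50)(21.22) = 1330333.33 mm³
ΣAȲ = (19600.00)(70.00) + (-1963.50)(118.78) = 1138777.31 mm³
X̄ = 1330333.33 / 17636.50 = 75.43 mm
Ȳ = 1138777.31 / 17636.50 = 64.57 mm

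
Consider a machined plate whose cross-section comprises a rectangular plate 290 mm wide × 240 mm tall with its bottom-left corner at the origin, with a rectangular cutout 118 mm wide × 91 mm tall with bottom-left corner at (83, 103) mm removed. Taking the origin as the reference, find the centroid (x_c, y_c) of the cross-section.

x_c = 145.55 mm, y_c = 114.80 mm

plate: A = 290 × 240 = 69600.00, centroid at (145.00, 120.00).
hole: A = −(118 × 91) = -10738.00, centroid at (142.00, 148.50).
ΣA = 58862.00 mm²
ΣAx_c = (69600.00)(145.00) + (-10738.00)(142.00) = 8567204.00 mm³
ΣAy_c = (69600.00)(120.00) + (-10738.00)(148.50) = 6757407.00 mm³
x_c = 8567204.00 / 58862.00 = 145.55 mm
y_c = 6757407.00 / 58862.00 = 114.80 mm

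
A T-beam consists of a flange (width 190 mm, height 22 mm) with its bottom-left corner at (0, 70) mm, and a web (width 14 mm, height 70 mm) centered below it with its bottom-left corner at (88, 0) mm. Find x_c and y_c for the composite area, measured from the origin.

x_c = 95.00 mm, y_c = 72.26 mm

Part | A | x̄ᵢ | ȳᵢ | A·x̄ᵢ | A·ȳᵢ
web | 980.00 | 95.00 | 35.00 | 93100.00 | 34300.00
flange | 4180.00 | 95.00 | 81.00 | 397100.00 | 338580.00
Σ | 5160.00 |  |  | 490200.00 | 372880.00
x_c = 490200.00 / 5160.00 = 95.00 mm
y_c = 372880.00 / 5160.00 = 72.26 mm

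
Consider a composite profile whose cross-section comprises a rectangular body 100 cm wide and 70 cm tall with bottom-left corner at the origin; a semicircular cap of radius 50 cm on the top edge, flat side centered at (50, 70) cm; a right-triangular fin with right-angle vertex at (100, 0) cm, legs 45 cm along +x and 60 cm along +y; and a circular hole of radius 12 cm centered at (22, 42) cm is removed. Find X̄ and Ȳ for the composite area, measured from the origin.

rectangular body: A = 100 × 70 = 7000.00, centroid at (50.00, 35.00).
semicircular top: A = ½π·50² = 3926.99, centroid at (50.00, 91.22).
triangular fin: A = ½·45·60 = 1350.00, centroid at (115.00, 20.00).
hole: A = −π·12² = -452.39, centroid at (22.00, 42.00).
ΣA = 11824.60 cm², ΣAX̄ = 691646.98 cm³, ΣAȲ = 611222.34 cm³.
X̄ = 691646.98/11824.60 = 58.49 cm; Ȳ = 611222.34/11824.60 = 51.69 cm.

X̄ = 58.49 cm, Ȳ = 51.69 cm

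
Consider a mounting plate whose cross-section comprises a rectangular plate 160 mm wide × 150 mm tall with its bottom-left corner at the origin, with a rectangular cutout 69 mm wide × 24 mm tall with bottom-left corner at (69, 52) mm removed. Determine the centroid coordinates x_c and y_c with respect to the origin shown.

x_c = 78.26 mm, y_c = 75.82 mm

plate: A = 160 × 150 = 24000.00, centroid at (80.00, 75.00).
hole: A = −(69 × 24) = -1656.00, centroid at (103.50, 64.00).
ΣA = 22344.00 mm²
ΣAx_c = (24000.00)(80.00) + (-1656.00)(103.50) = 1748604.00 mm³
ΣAy_c = (24000.00)(75.00) + (-1656.00)(64.00) = 1694016.00 mm³
x_c = 1748604.00 / 22344.00 = 78.26 mm
y_c = 1694016.00 / 22344.00 = 75.82 mm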